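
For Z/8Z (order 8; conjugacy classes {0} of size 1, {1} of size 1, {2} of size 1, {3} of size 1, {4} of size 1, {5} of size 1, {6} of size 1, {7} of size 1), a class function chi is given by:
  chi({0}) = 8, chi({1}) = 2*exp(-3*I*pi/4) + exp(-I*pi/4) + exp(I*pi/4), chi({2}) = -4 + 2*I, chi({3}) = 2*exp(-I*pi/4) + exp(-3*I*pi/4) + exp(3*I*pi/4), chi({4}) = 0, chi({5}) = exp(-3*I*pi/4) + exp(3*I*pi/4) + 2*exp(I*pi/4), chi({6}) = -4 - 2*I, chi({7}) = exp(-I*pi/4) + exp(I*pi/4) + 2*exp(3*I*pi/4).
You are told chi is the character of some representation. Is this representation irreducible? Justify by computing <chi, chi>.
Not irreducible (reducible): <chi, chi> = 14 > 1.

Working: <chi, chi> = (1/|G|) sum_C |C| * |chi(C)|^2 = (1/8)[1*|8|^2 + 1*|2*exp(-3*I*pi/4) + exp(-I*pi/4) + exp(I*pi/4)|^2 + 1*|-4 + 2*I|^2 + 1*|2*exp(-I*pi/4) + exp(-3*I*pi/4) + exp(3*I*pi/4)|^2 + 1*|0|^2 + 1*|exp(-3*I*pi/4) + exp(3*I*pi/4) + 2*exp(I*pi/4)|^2 + 1*|-4 - 2*I|^2 + 1*|exp(-I*pi/4) + exp(I*pi/4) + 2*exp(3*I*pi/4)|^2]
  = (1/8)[(64) + (2) + (20) + (2) + (0) + (2) + (20) + (2)] = 112/8 = 14.
(Exp terms are combined using exp(i*s)*conj(exp(i*t)) = exp(i*(s-t)), and sums of them are collapsed using the identity that for every m > 1 the m distinct m-th roots of unity sum to 0, e.g. 1 + exp(2*I*pi/3) + exp(-2*I*pi/3) = 0.)
A character is irreducible iff <chi, chi> = 1, so this representation is reducible.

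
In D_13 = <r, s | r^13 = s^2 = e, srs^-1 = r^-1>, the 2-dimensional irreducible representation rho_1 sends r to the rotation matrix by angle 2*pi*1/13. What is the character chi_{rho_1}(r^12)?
chi_{rho_1}(r^12) = 2*cos(2*pi*1*12/13) = 2*cos(2*pi/13)

Explanation: rho_1(r^12) is rotation by angle 2*pi*1*12/13, whose trace is 2*cos(2*pi*1*12/13) = 2*cos(2*pi/13).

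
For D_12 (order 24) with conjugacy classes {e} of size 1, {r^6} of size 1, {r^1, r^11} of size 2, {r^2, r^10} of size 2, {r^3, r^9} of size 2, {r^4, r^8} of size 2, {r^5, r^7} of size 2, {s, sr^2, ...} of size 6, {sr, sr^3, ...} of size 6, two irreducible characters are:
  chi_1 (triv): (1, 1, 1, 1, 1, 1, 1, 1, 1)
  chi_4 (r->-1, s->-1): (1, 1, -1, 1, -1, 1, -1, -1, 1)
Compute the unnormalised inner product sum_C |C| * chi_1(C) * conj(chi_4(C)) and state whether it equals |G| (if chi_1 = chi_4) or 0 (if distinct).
Sum = 0; so <chi_1, chi_4> = 0 (distinct irreducibles are orthogonal).

Explanation: Compute term by term over conjugacy classes (|C| * chi_1(C) * conj(chi_4(C))):
  1*(1)*conj(1) + 1*(1)*conj(1) + 2*(1)*conj(-1) + 2*(1)*conj(1) + 2*(1)*conj(-1) + 2*(1)*conj(1) + 2*(1)*conj(-1) + 6*(1)*conj(-1) + 6*(1)*conj(1)
  = (1) + (1) + (-2) + (2) + (-2) + (2) + (-2) + (-6) + (6)
  = 0.
Dividing by |G| = 24 gives 0/24 = 0, matching the row-orthogonality relation <chi_1, chi_4> = [chi_1 = chi_4].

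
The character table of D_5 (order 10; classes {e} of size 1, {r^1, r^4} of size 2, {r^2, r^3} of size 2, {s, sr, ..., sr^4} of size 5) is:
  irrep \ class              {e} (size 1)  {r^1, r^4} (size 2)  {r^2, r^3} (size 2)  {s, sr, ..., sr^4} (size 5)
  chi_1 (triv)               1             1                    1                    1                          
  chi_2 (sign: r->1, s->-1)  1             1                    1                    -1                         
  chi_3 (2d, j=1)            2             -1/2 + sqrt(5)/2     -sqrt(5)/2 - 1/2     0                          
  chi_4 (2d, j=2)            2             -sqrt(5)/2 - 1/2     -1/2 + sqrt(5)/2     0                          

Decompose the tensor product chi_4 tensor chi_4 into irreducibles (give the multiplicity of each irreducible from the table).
chi_4 tensor chi_4 = chi_1 + chi_2 + chi_3 (all other irreducibles have multiplicity 0).

Solution. The character of a tensor product is the pointwise product (chi_4 * chi_4)(C) = chi_4(C) * chi_4(C):
  {e}: (2)*(2), {r^1, r^4}: (-sqrt(5)/2 - 1/2)*(-sqrt(5)/2 - 1/2), {r^2, r^3}: (-1/2 + sqrt(5)/2)*(-1/2 + sqrt(5)/2), {s, sr, ..., sr^4}: (0)*(0)
so (chi_4 * chi_4) takes values
  {e} -> 4, {r^1, r^4} -> sqrt(5)/2 + 3/2, {r^2, r^3} -> 3/2 - sqrt(5)/2, {s, sr, ..., sr^4} -> 0.
Now take the inner product of this character with each irreducible chi from the table, <chi_4*chi_4, chi> = (1/10) sum_C |C| (chi_4*chi_4)(C) conj(chi(C)):
  <chi_4*chi_4, chi_1> = (1/10)[1*(4)*conj(1) + 2*(sqrt(5)/2 + 3/2)*conj(1) + 2*(3/2 - sqrt(5)/2)*conj(1) + 5*(0)*conj(1)]
      = (1/10)[(4) + (sqrt(5) + 3) + (3 - sqrt(5)) + (0)] = 10/10 = 1
  <chi_4*chi_4, chi_2> = (1/10)[1*(4)*conj(1) + 2*(sqrt(5)/2 + 3/2)*conj(1) + 2*(3/2 - sqrt(5)/2)*conj(1) + 5*(0)*conj(-1)]
      = (1/10)[(4) + (sqrt(5) + 3) + (3 - sqrt(5)) + (0)] = 10/10 = 1
  <chi_4*chi_4, chi_3> = (1/10)[1*(4)*conj(2) + 2*(sqrt(5)/2 + 3/2)*conj(-1/2 + sqrt(5)/2) + 2*(3/2 - sqrt(5)/2)*conj(-sqrt(5)/2 - 1/2) + 5*(0)*conj(0)]
      = (1/10)[(8) + (1 + sqrt(5)) + (1 - sqrt(5)) + (0)] = 10/10 = 1
  <chi_4*chi_4, chi_4> = (1/10)[1*(4)*conj(2) + 2*(sqrt(5)/2 + 3/2)*conj(-sqrt(5)/2 - 1/2) + 2*(3/2 - sqrt(5)/2)*conj(-1/2 + sqrt(5)/2) + 5*(0)*conj(0)]
      = (1/10)[(8) + (-2*sqrt(5) - 4) + (-4 + 2*sqrt(5)) + (0)] = 0/10 = 0
Hence the multiplicities are chi_1: 1, chi_2: 1, chi_3: 1. Dimension check: dim(chi_4)*dim(chi_4) = 2*2 = 4 and sum (mult * dim) = 1*1 + 1*1 + 1*2 = 4.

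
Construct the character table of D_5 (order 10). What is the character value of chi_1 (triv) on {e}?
Conjugacy classes: {e} of size 1, {r^1, r^4} of size 2, {r^2, r^3} of size 2, {s, sr, ..., sr^4} of size 5.
Character table:
  irrep \ class              {e} (size 1)  {r^1, r^4} (size 2)  {r^2, r^3} (size 2)  {s, sr, ..., sr^4} (size 5)
  chi_1 (triv)               1             1                    1                    1                          
  chi_2 (sign: r->1, s->-1)  1             1                    1                    -1                         
  chi_3 (2d, j=1)            2             -1/2 + sqrt(5)/2     -sqrt(5)/2 - 1/2     0                          
  chi_4 (2d, j=2)            2             -sqrt(5)/2 - 1/2     -1/2 + sqrt(5)/2     0                          

Spot check: chi_1 (triv) on {e} = 1.

Explanation: D_5 has order 2*5 = 10 with 4 conjugacy classes, hence 4 irreducibles. Sum of squared dims 1 + 1 + 4 + 4 = 10 = |G|. Linear characters come from the abelianisation; the 2-dimensional irreps have character r^k -> 2*cos(2*pi*j*k/5), reflections -> 0.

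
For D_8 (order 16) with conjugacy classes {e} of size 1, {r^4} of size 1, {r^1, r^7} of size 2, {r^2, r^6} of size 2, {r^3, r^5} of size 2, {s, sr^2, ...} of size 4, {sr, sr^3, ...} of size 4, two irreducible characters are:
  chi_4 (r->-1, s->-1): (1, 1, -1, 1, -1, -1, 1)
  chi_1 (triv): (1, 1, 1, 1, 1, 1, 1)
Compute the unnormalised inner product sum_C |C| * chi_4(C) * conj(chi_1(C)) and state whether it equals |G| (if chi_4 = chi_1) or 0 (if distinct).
Sum = 0; so <chi_4, chi_1> = 0 (distinct irreducibles are orthogonal).

Why: Compute term by term over conjugacy classes (|C| * chi_4(C) * conj(chi_1(C))):
  1*(1)*conj(1) + 1*(1)*conj(1) + 2*(-1)*conj(1) + 2*(1)*conj(1) + 2*(-1)*conj(1) + 4*(-1)*conj(1) + 4*(1)*conj(1)
  = (1) + (1) + (-2) + (2) + (-2) + (-4) + (4)
  = 0.
Dividing by |G| = 16 gives 0/16 = 0, matching the row-orthogonality relation <chi_4, chi_1> = [chi_4 = chi_1].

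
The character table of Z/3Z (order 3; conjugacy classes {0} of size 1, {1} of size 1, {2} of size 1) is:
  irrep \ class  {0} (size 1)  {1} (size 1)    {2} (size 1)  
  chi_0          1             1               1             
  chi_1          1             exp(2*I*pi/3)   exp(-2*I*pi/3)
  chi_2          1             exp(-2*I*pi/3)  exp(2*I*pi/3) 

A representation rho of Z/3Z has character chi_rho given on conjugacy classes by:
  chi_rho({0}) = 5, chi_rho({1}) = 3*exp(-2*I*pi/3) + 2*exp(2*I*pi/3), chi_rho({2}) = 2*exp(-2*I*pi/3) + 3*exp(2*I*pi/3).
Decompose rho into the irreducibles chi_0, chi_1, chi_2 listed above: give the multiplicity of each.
Multiplicities: chi_0: 0, chi_1: 2, chi_2: 3.

Details: Use <chi_rho, chi> = (1/|G|) sum_C |C| * chi_rho(C) * conj(chi(C)) with |G| = 3 for each irreducible chi in the table:
  <chi_rho, chi_0> = (1/3)[1*(5)*conj(1) + 1*(3*exp(-2*I*pi/3) + 2*exp(2*I*pi/3))*conj(1) + 1*(2*exp(-2*I*pi/3) + 3*exp(2*I*pi/3))*conj(1)]
      = (1/3)[(5) + (3*exp(-2*I*pi/3) + 2*exp(2*I*pi/3)) + (2*exp(-2*I*pi/3) + 3*exp(2*I*pi/3))] = 0/3 = 0
  <chi_rho, chi_1> = (1/3)[1*(5)*conj(1) + 1*(3*exp(-2*I*pi/3) + 2*exp(2*I*pi/3))*conj(exp(2*I*pi/3)) + 1*(2*exp(-2*I*pi/3) + 3*exp(2*I*pi/3))*conj(exp(-2*I*pi/3))]
      = (1/3)[(5) + (2 + 3*exp(2*I*pi/3)) + (2 + 3*exp(-2*I*pi/3))] = 6/3 = 2
  <chi_rho, chi_2> = (1/3)[1*(5)*conj(1) + 1*(3*exp(-2*I*pi/3) + 2*exp(2*I*pi/3))*conj(exp(-2*I*pi/3)) + 1*(2*exp(-2*I*pi/3) + 3*exp(2*I*pi/3))*conj(exp(2*I*pi/3))]
      = (1/3)[(5) + (3 + 2*exp(-2*I*pi/3)) + (3 + 2*exp(2*I*pi/3))] = 9/3 = 3
(Exp terms are combined using exp(i*s)*conj(exp(i*t)) = exp(i*(s-t)), and sums of them are collapsed using the identity that for every m > 1 the m distinct m-th roots of unity sum to 0, e.g. 1 + exp(2*I*pi/3) + exp(-2*I*pi/3) = 0.)
Dimension check: dim(rho) = sum (mult * dim) = 0*1 + 2*1 + 3*1 = 5 = chi_rho(e) = 5.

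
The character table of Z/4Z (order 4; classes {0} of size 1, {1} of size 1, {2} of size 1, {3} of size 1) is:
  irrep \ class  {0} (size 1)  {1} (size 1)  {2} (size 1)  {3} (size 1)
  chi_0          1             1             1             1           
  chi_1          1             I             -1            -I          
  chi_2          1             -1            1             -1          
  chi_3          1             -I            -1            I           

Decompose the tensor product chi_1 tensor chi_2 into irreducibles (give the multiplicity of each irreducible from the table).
chi_1 tensor chi_2 = chi_3 (all other irreducibles have multiplicity 0).

Justification: The character of a tensor product is the pointwise product (chi_1 * chi_2)(C) = chi_1(C) * chi_2(C):
  {0}: (1)*(1), {1}: (I)*(-1), {2}: (-1)*(1), {3}: (-I)*(-1)
so (chi_1 * chi_2) takes values
  {0} -> 1, {1} -> -I, {2} -> -1, {3} -> I.
Now take the inner product of this character with each irreducible chi from the table, <chi_1*chi_2, chi> = (1/4) sum_C |C| (chi_1*chi_2)(C) conj(chi(C)):
  <chi_1*chi_2, chi_0> = (1/4)[1*(1)*conj(1) + 1*(-I)*conj(1) + 1*(-1)*conj(1) + 1*(I)*conj(1)]
      = (1/4)[(1) + (-I) + (-1) + (I)] = 0/4 = 0
  <chi_1*chi_2, chi_1> = (1/4)[1*(1)*conj(1) + 1*(-I)*conj(I) + 1*(-1)*conj(-1) + 1*(I)*conj(-I)]
      = (1/4)[(1) + (-1) + (1) + (-1)] = 0/4 = 0
  <chi_1*chi_2, chi_2> = (1/4)[1*(1)*conj(1) + 1*(-I)*conj(-1) + 1*(-1)*conj(1) + 1*(I)*conj(-1)]
      = (1/4)[(1) + (I) + (-1) + (-I)] = 0/4 = 0
  <chi_1*chi_2, chi_3> = (1/4)[1*(1)*conj(1) + 1*(-I)*conj(-I) + 1*(-1)*conj(-1) + 1*(I)*conj(I)]
      = (1/4)[(1) + (1) + (1) + (1)] = 4/4 = 1
(Exp terms are combined using exp(i*s)*conj(exp(i*t)) = exp(i*(s-t)), and sums of them are collapsed using the identity that for every m > 1 the m distinct m-th roots of unity sum to 0, e.g. 1 + exp(2*I*pi/3) + exp(-2*I*pi/3) = 0.)
Hence the multiplicities are chi_3: 1. Dimension check: dim(chi_1)*dim(chi_2) = 1*1 = 1 and sum (mult * dim) = 1*1 = 1.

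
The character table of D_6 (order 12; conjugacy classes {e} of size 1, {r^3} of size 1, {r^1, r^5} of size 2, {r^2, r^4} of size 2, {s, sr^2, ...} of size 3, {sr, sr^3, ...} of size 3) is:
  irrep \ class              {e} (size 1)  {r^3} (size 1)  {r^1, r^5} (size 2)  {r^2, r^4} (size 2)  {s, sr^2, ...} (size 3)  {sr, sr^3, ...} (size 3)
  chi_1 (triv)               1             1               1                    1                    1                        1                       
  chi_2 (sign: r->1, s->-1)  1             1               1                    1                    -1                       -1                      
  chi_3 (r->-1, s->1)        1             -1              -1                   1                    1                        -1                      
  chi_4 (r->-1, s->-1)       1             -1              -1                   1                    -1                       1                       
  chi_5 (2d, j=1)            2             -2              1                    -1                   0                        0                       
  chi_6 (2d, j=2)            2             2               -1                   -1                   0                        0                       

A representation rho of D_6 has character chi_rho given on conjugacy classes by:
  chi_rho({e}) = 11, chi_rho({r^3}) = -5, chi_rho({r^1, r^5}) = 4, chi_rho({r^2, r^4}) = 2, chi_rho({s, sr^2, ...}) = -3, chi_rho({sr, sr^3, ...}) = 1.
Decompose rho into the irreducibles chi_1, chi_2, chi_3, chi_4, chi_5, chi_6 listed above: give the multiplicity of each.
Multiplicities: chi_1: 1, chi_2: 2, chi_3: 0, chi_4: 2, chi_5: 3, chi_6: 0.

Proof sketch: Use <chi_rho, chi> = (1/|G|) sum_C |C| * chi_rho(C) * conj(chi(C)) with |G| = 12 for each irreducible chi in the table:
  <chi_rho, chi_1> = (1/12)[1*(11)*conj(1) + 1*(-5)*conj(1) + 2*(4)*conj(1) + 2*(2)*conj(1) + 3*(-3)*conj(1) + 3*(1)*conj(1)]
      = (1/12)[(11) + (-5) + (8) + (4) + (-9) + (3)] = 12/12 = 1
  <chi_rho, chi_2> = (1/12)[1*(11)*conj(1) + 1*(-5)*conj(1) + 2*(4)*conj(1) + 2*(2)*conj(1) + 3*(-3)*conj(-1) + 3*(1)*conj(-1)]
      = (1/12)[(11) + (-5) + (8) + (4) + (9) + (-3)] = 24/12 = 2
  <chi_rho, chi_3> = (1/12)[1*(11)*conj(1) + 1*(-5)*conj(-1) + 2*(4)*conj(-1) + 2*(2)*conj(1) + 3*(-3)*conj(1) + 3*(1)*conj(-1)]
      = (1/12)[(11) + (5) + (-8) + (4) + (-9) + (-3)] = 0/12 = 0
  <chi_rho, chi_4> = (1/12)[1*(11)*conj(1) + 1*(-5)*conj(-1) + 2*(4)*conj(-1) + 2*(2)*conj(1) + 3*(-3)*conj(-1) + 3*(1)*conj(1)]
      = (1/12)[(11) + (5) + (-8) + (4) + (9) + (3)] = 24/12 = 2
  <chi_rho, chi_5> = (1/12)[1*(11)*conj(2) + 1*(-5)*conj(-2) + 2*(4)*conj(1) + 2*(2)*conj(-1) + 3*(-3)*conj(0) + 3*(1)*conj(0)]
      = (1/12)[(22) + (10) + (8) + (-4) + (0) + (0)] = 36/12 = 3
  <chi_rho, chi_6> = (1/12)[1*(11)*conj(2) + 1*(-5)*conj(2) + 2*(4)*conj(-1) + 2*(2)*conj(-1) + 3*(-3)*conj(0) + 3*(1)*conj(0)]
      = (1/12)[(22) + (-10) + (-8) + (-4) + (0) + (0)] = 0/12 = 0
Dimension check: dim(rho) = sum (mult * dim) = 1*1 + 2*1 + 0*1 + 2*1 + 3*2 + 0*2 = 11 = chi_rho(e) = 11.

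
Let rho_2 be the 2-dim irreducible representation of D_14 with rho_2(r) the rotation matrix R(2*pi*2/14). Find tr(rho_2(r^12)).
chi_{rho_2}(r^12) = 2*cos(2*pi*2*12/14) = -2*cos(3*pi/7)

Details: rho_2(r^12) is rotation by angle 2*pi*2*12/14, whose trace is 2*cos(2*pi*2*12/14) = -2*cos(3*pi/7).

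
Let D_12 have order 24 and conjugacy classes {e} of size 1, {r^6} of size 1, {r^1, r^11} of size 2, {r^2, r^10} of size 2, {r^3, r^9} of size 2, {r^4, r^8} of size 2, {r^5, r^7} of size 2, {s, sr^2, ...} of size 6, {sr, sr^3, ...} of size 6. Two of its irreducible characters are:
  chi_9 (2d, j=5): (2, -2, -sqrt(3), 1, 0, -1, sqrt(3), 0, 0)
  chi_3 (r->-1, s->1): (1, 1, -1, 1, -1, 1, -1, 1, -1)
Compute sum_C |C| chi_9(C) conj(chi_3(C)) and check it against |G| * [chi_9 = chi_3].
Sum = 0; so <chi_9, chi_3> = 0 (distinct irreducibles are orthogonal).

Compute term by term over conjugacy classes (|C| * chi_9(C) * conj(chi_3(C))):
  1*(2)*conj(1) + 1*(-2)*conj(1) + 2*(-sqrt(3))*conj(-1) + 2*(1)*conj(1) + 2*(0)*conj(-1) + 2*(-1)*conj(1) + 2*(sqrt(3))*conj(-1) + 6*(0)*conj(1) + 6*(0)*conj(-1)
  = (2) + (-2) + (2*sqrt(3)) + (2) + (0) + (-2) + (-2*sqrt(3)) + (0) + (0)
  = 0.
Dividing by |G| = 24 gives 0/24 = 0, matching the row-orthogonality relation <chi_9, chi_3> = [chi_9 = chi_3].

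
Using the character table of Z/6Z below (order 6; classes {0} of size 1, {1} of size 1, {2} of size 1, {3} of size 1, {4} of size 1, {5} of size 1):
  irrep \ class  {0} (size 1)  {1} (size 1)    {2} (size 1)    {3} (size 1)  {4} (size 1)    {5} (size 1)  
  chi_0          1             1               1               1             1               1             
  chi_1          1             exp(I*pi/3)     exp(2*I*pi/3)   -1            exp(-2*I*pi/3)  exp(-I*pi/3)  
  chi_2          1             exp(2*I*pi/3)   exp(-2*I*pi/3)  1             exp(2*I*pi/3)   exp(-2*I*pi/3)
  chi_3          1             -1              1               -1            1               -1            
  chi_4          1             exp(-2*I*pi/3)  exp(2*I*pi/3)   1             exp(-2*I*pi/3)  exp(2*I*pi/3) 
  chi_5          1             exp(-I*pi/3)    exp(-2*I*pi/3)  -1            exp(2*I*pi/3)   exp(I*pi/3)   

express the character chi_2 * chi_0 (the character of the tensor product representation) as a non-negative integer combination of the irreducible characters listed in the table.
chi_2 tensor chi_0 = chi_2 (all other irreducibles have multiplicity 0).

Justification: The character of a tensor product is the pointwise product (chi_2 * chi_0)(C) = chi_2(C) * chi_0(C):
  {0}: (1)*(1), {1}: (exp(2*I*pi/3))*(1), {2}: (exp(-2*I*pi/3))*(1), {3}: (1)*(1), {4}: (exp(2*I*pi/3))*(1), {5}: (exp(-2*I*pi/3))*(1)
so (chi_2 * chi_0) takes values
  {0} -> 1, {1} -> exp(2*I*pi/3), {2} -> exp(-2*I*pi/3), {3} -> 1, {4} -> exp(2*I*pi/3), {5} -> exp(-2*I*pi/3).
Now take the inner product of this character with each irreducible chi from the table, <chi_2*chi_0, chi> = (1/6) sum_C |C| (chi_2*chi_0)(C) conj(chi(C)):
  <chi_2*chi_0, chi_0> = (1/6)[1*(1)*conj(1) + 1*(exp(2*I*pi/3))*conj(1) + 1*(exp(-2*I*pi/3))*conj(1) + 1*(1)*conj(1) + 1*(exp(2*I*pi/3))*conj(1) + 1*(exp(-2*I*pi/3))*conj(1)]
      = (1/6)[(1) + (exp(2*I*pi/3)) + (exp(-2*I*pi/3)) + (1) + (exp(2*I*pi/3)) + (exp(-2*I*pi/3))] = 0/6 = 0
  <chi_2*chi_0, chi_1> = (1/6)[1*(1)*conj(1) + 1*(exp(2*I*pi/3))*conj(exp(I*pi/3)) + 1*(exp(-2*I*pi/3))*conj(exp(2*I*pi/3)) + 1*(1)*conj(-1) + 1*(exp(2*I*pi/3))*conj(exp(-2*I*pi/3)) + 1*(exp(-2*I*pi/3))*conj(exp(-I*pi/3))]
      = (1/6)[(1) + (exp(I*pi/3)) + (exp(2*I*pi/3)) + (-1) + (exp(-2*I*pi/3)) + (exp(-I*pi/3))] = 0/6 = 0
  <chi_2*chi_0, chi_2> = (1/6)[1*(1)*conj(1) + 1*(exp(2*I*pi/3))*conj(exp(2*I*pi/3)) + 1*(exp(-2*I*pi/3))*conj(exp(-2*I*pi/3)) + 1*(1)*conj(1) + 1*(exp(2*I*pi/3))*conj(exp(2*I*pi/3)) + 1*(exp(-2*I*pi/3))*conj(exp(-2*I*pi/3))]
      = (1/6)[(1) + (1) + (1) + (1) + (1) + (1)] = 6/6 = 1
  <chi_2*chi_0, chi_3> = (1/6)[1*(1)*conj(1) + 1*(exp(2*I*pi/3))*conj(-1) + 1*(exp(-2*I*pi/3))*conj(1) + 1*(1)*conj(-1) + 1*(exp(2*I*pi/3))*conj(1) + 1*(exp(-2*I*pi/3))*conj(-1)]
      = (1/6)[(1) + (-exp(2*I*pi/3)) + (exp(-2*I*pi/3)) + (-1) + (exp(2*I*pi/3)) + (-exp(-2*I*pi/3))] = 0/6 = 0
  <chi_2*chi_0, chi_4> = (1/6)[1*(1)*conj(1) + 1*(exp(2*I*pi/3))*conj(exp(-2*I*pi/3)) + 1*(exp(-2*I*pi/3))*conj(exp(2*I*pi/3)) + 1*(1)*conj(1) + 1*(exp(2*I*pi/3))*conj(exp(-2*I*pi/3)) + 1*(exp(-2*I*pi/3))*conj(exp(2*I*pi/3))]
      = (1/6)[(1) + (exp(-2*I*pi/3)) + (exp(2*I*pi/3)) + (1) + (exp(-2*I*pi/3)) + (exp(2*I*pi/3))] = 0/6 = 0
  <chi_2*chi_0, chi_5> = (1/6)[1*(1)*conj(1) + 1*(exp(2*I*pi/3))*conj(exp(-I*pi/3)) + 1*(exp(-2*I*pi/3))*conj(exp(-2*I*pi/3)) + 1*(1)*conj(-1) + 1*(exp(2*I*pi/3))*conj(exp(2*I*pi/3)) + 1*(exp(-2*I*pi/3))*conj(exp(I*pi/3))]
      = (1/6)[(1) + (-1) + (1) + (-1) + (1) + (-1)] = 0/6 = 0
(Exp terms are combined using exp(i*s)*conj(exp(i*t)) = exp(i*(s-t)), and sums of them are collapsed using the identity that for every m > 1 the m distinct m-th roots of unity sum to 0, e.g. 1 + exp(2*I*pi/3) + exp(-2*I*pi/3) = 0.)
Hence the multiplicities are chi_2: 1. Dimension check: dim(chi_2)*dim(chi_0) = 1*1 = 1 and sum (mult * dim) = 1*1 = 1.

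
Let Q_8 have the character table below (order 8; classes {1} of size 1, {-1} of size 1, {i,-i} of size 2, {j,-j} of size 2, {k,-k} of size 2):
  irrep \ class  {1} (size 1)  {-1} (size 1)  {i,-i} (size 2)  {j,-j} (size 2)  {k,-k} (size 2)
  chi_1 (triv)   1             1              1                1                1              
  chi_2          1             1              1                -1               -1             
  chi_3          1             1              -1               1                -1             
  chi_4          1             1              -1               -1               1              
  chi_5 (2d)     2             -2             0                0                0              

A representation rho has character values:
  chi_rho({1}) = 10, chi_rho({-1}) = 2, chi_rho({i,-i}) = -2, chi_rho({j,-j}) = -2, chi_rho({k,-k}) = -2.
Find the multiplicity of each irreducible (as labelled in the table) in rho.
Multiplicities: chi_1: 0, chi_2: 2, chi_3: 2, chi_4: 2, chi_5: 2.

Details: Use <chi_rho, chi> = (1/|G|) sum_C |C| * chi_rho(C) * conj(chi(C)) with |G| = 8 for each irreducible chi in the table:
  <chi_rho, chi_1> = (1/8)[1*(10)*conj(1) + 1*(2)*conj(1) + 2*(-2)*conj(1) + 2*(-2)*conj(1) + 2*(-2)*conj(1)]
      = (1/8)[(10) + (2) + (-4) + (-4) + (-4)] = 0/8 = 0
  <chi_rho, chi_2> = (1/8)[1*(10)*conj(1) + 1*(2)*conj(1) + 2*(-2)*conj(1) + 2*(-2)*conj(-1) + 2*(-2)*conj(-1)]
      = (1/8)[(10) + (2) + (-4) + (4) + (4)] = 16/8 = 2
  <chi_rho, chi_3> = (1/8)[1*(10)*conj(1) + 1*(2)*conj(1) + 2*(-2)*conj(-1) + 2*(-2)*conj(1) + 2*(-2)*conj(-1)]
      = (1/8)[(10) + (2) + (4) + (-4) + (4)] = 16/8 = 2
  <chi_rho, chi_4> = (1/8)[1*(10)*conj(1) + 1*(2)*conj(1) + 2*(-2)*conj(-1) + 2*(-2)*conj(-1) + 2*(-2)*conj(1)]
      = (1/8)[(10) + (2) + (4) + (4) + (-4)] = 16/8 = 2
  <chi_rho, chi_5> = (1/8)[1*(10)*conj(2) + 1*(2)*conj(-2) + 2*(-2)*conj(0) + 2*(-2)*conj(0) + 2*(-2)*conj(0)]
      = (1/8)[(20) + (-4) + (0) + (0) + (0)] = 16/8 = 2
Dimension check: dim(rho) = sum (mult * dim) = 0*1 + 2*1 + 2*1 + 2*1 + 2*2 = 10 = chi_rho(e) = 10.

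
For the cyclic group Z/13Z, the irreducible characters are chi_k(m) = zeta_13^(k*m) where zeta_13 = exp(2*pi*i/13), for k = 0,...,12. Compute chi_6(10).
chi_6(10) = zeta_13^60 = exp(-10*I*pi/13)

Derivation: chi_6(10) = zeta_13^(6*10) = zeta_13^60. Since zeta_13^13 = 1, this equals zeta_13^8 = exp(2*pi*i*8/13) = exp(-10*I*pi/13).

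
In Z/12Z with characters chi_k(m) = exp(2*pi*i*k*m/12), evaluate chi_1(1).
chi_1(1) = zeta_12^1 = exp(I*pi/6)

chi_1(1) = zeta_12^(1*1) = zeta_12^1. Since zeta_12^12 = 1, this equals zeta_12^1 = exp(2*pi*i*1/12) = exp(I*pi/6).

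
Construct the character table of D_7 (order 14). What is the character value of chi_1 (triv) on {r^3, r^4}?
Conjugacy classes: {e} of size 1, {r^1, r^6} of size 2, {r^2, r^5} of size 2, {r^3, r^4} of size 2, {s, sr, ..., sr^6} of size 7.
Character table:
  irrep \ class              {e} (size 1)  {r^1, r^6} (size 2)  {r^2, r^5} (size 2)  {r^3, r^4} (size 2)  {s, sr, ..., sr^6} (size 7)
  chi_1 (triv)               1             1                    1                    1                    1                          
  chi_2 (sign: r->1, s->-1)  1             1                    1                    1                    -1                         
  chi_3 (2d, j=1)            2             2*cos(2*pi/7)        -2*cos(3*pi/7)       -2*cos(pi/7)         0                          
  chi_4 (2d, j=2)            2             -2*cos(3*pi/7)       -2*cos(pi/7)         2*cos(2*pi/7)        0                          
  chi_5 (2d, j=3)            2             -2*cos(pi/7)         2*cos(2*pi/7)        -2*cos(3*pi/7)       0                          

Spot check: chi_1 (triv) on {r^3, r^4} = 1.

Derivation: D_7 has order 2*7 = 14 with 5 conjugacy classes, hence 5 irreducibles. Sum of squared dims 1 + 1 + 4 + 4 + 4 = 14 = |G|. Linear characters come from the abelianisation; the 2-dimensional irreps have character r^k -> 2*cos(2*pi*j*k/7), reflections -> 0.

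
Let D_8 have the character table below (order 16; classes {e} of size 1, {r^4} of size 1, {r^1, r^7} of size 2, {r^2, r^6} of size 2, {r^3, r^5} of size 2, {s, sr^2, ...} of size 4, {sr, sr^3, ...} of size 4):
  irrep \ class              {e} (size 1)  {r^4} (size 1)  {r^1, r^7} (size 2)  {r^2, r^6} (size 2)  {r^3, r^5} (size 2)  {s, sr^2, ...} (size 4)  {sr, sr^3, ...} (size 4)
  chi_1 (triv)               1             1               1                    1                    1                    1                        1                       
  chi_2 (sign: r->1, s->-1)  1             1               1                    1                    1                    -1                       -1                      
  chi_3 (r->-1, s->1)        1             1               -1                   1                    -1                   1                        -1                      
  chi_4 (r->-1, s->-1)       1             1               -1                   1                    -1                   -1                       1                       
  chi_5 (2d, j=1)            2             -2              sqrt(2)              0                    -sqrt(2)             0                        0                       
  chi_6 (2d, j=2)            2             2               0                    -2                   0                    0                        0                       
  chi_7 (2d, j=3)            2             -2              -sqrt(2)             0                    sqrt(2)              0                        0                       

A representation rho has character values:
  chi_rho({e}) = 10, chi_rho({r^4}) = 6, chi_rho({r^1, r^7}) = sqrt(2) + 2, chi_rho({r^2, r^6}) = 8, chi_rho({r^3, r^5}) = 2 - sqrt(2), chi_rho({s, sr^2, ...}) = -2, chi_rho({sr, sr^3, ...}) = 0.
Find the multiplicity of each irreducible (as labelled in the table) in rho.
Multiplicities: chi_1: 2, chi_2: 3, chi_3: 1, chi_4: 2, chi_5: 1, chi_6: 0, chi_7: 0.

Working: Use <chi_rho, chi> = (1/|G|) sum_C |C| * chi_rho(C) * conj(chi(C)) with |G| = 16 for each irreducible chi in the table:
  <chi_rho, chi_1> = (1/16)[1*(10)*conj(1) + 1*(6)*conj(1) + 2*(sqrt(2) + 2)*conj(1) + 2*(8)*conj(1) + 2*(2 - sqrt(2))*conj(1) + 4*(-2)*conj(1) + 4*(0)*conj(1)]
      = (1/16)[(10) + (6) + (2*sqrt(2) + 4) + (16) + (4 - 2*sqrt(2)) + (-8) + (0)] = 32/16 = 2
  <chi_rho, chi_2> = (1/16)[1*(10)*conj(1) + 1*(6)*conj(1) + 2*(sqrt(2) + 2)*conj(1) + 2*(8)*conj(1) + 2*(2 - sqrt(2))*conj(1) + 4*(-2)*conj(-1) + 4*(0)*conj(-1)]
      = (1/16)[(10) + (6) + (2*sqrt(2) + 4) + (16) + (4 - 2*sqrt(2)) + (8) + (0)] = 48/16 = 3
  <chi_rho, chi_3> = (1/16)[1*(10)*conj(1) + 1*(6)*conj(1) + 2*(sqrt(2) + 2)*conj(-1) + 2*(8)*conj(1) + 2*(2 - sqrt(2))*conj(-1) + 4*(-2)*conj(1) + 4*(0)*conj(-1)]
      = (1/16)[(10) + (6) + (-4 - 2*sqrt(2)) + (16) + (-4 + 2*sqrt(2)) + (-8) + (0)] = 16/16 = 1
  <chi_rho, chi_4> = (1/16)[1*(10)*conj(1) + 1*(6)*conj(1) + 2*(sqrt(2) + 2)*conj(-1) + 2*(8)*conj(1) + 2*(2 - sqrt(2))*conj(-1) + 4*(-2)*conj(-1) + 4*(0)*conj(1)]
      = (1/16)[(10) + (6) + (-4 - 2*sqrt(2)) + (16) + (-4 + 2*sqrt(2)) + (8) + (0)] = 32/16 = 2
  <chi_rho, chi_5> = (1/16)[1*(10)*conj(2) + 1*(6)*conj(-2) + 2*(sqrt(2) + 2)*conj(sqrt(2)) + 2*(8)*conj(0) + 2*(2 - sqrt(2))*conj(-sqrt(2)) + 4*(-2)*conj(0) + 4*(0)*conj(0)]
      = (1/16)[(20) + (-12) + (4 + 4*sqrt(2)) + (0) + (4 - 4*sqrt(2)) + (0) + (0)] = 16/16 = 1
  <chi_rho, chi_6> = (1/16)[1*(10)*conj(2) + 1*(6)*conj(2) + 2*(sqrt(2) + 2)*conj(0) + 2*(8)*conj(-2) + 2*(2 - sqrt(2))*conj(0) + 4*(-2)*conj(0) + 4*(0)*conj(0)]
      = (1/16)[(20) + (12) + (0) + (-32) + (0) + (0) + (0)] = 0/16 = 0
  <chi_rho, chi_7> = (1/16)[1*(10)*conj(2) + 1*(6)*conj(-2) + 2*(sqrt(2) + 2)*conj(-sqrt(2)) + 2*(8)*conj(0) + 2*(2 - sqrt(2))*conj(sqrt(2)) + 4*(-2)*conj(0) + 4*(0)*conj(0)]
      = (1/16)[(20) + (-12) + (-4*sqrt(2) - 4) + (0) + (-4 + 4*sqrt(2)) + (0) + (0)] = 0/16 = 0
Dimension check: dim(rho) = sum (mult * dim) = 2*1 + 3*1 + 1*1 + 2*1 + 1*2 + 0*2 + 0*2 = 10 = chi_rho(e) = 10.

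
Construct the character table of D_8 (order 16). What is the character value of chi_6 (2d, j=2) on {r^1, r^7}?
Conjugacy classes: {e} of size 1, {r^4} of size 1, {r^1, r^7} of size 2, {r^2, r^6} of size 2, {r^3, r^5} of size 2, {s, sr^2, ...} of size 4, {sr, sr^3, ...} of size 4.
Character table:
  irrep \ class              {e} (size 1)  {r^4} (size 1)  {r^1, r^7} (size 2)  {r^2, r^6} (size 2)  {r^3, r^5} (size 2)  {s, sr^2, ...} (size 4)  {sr, sr^3, ...} (size 4)
  chi_1 (triv)               1             1               1                    1                    1                    1                        1                       
  chi_2 (sign: r->1, s->-1)  1             1               1                    1                    1                    -1                       -1                      
  chi_3 (r->-1, s->1)        1             1               -1                   1                    -1                   1                        -1                      
  chi_4 (r->-1, s->-1)       1             1               -1                   1                    -1                   -1                       1                       
  chi_5 (2d, j=1)            2             -2              sqrt(2)              0                    -sqrt(2)             0                        0                       
  chi_6 (2d, j=2)            2             2               0                    -2                   0                    0                        0                       
  chi_7 (2d, j=3)            2             -2              -sqrt(2)             0                    sqrt(2)              0                        0                       

Spot check: chi_6 (2d, j=2) on {r^1, r^7} = 0.

Justification: D_8 has order 2*8 = 16 with 7 conjugacy classes, hence 7 irreducibles. Sum of squared dims 1 + 1 + 1 + 1 + 4 + 4 + 4 = 16 = |G|. Linear characters come from the abelianisation; the 2-dimensional irreps have character r^k -> 2*cos(2*pi*j*k/8), reflections -> 0.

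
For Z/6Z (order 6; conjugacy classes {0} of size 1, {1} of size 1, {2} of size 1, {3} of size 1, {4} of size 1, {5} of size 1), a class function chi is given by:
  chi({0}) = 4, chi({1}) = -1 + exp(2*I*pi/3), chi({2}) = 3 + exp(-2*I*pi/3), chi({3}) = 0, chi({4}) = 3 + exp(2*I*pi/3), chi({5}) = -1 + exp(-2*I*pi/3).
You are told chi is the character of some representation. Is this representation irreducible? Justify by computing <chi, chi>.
Not irreducible (reducible): <chi, chi> = 6 > 1.

Argument: <chi, chi> = (1/|G|) sum_C |C| * |chi(C)|^2 = (1/6)[1*|4|^2 + 1*|-1 + exp(2*I*pi/3)|^2 + 1*|3 + exp(-2*I*pi/3)|^2 + 1*|0|^2 + 1*|3 + exp(2*I*pi/3)|^2 + 1*|-1 + exp(-2*I*pi/3)|^2]
  = (1/6)[(16) + (3) + (7) + (0) + (7) + (3)] = 36/6 = 6.
(Exp terms are combined using exp(i*s)*conj(exp(i*t)) = exp(i*(s-t)), and sums of them are collapsed using the identity that for every m > 1 the m distinct m-th roots of unity sum to 0, e.g. 1 + exp(2*I*pi/3) + exp(-2*I*pi/3) = 0.)
A character is irreducible iff <chi, chi> = 1, so this representation is reducible.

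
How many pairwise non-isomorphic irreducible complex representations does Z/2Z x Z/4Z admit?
8

Reasoning: The number of irreducible complex representations of a finite group equals its number of conjugacy classes. Z/2Z x Z/4Z is abelian of order 8, so every element is its own conjugacy class: 8 classes, so Z/2Z x Z/4Z (order 8) has exactly 8 irreducible complex representations.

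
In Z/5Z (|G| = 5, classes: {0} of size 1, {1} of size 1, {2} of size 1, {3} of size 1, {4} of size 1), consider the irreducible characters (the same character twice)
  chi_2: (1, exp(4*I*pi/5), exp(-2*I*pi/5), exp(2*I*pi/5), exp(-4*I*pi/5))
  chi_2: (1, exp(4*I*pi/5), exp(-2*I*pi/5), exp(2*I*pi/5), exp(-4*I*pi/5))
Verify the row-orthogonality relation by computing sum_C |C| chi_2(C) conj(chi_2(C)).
Sum = 5 = |G| = 5; so <chi_2, chi_2> = 1 (norm-1 confirms irreducibility).

Working: Compute term by term over conjugacy classes (|C| * chi_2(C) * conj(chi_2(C))):
  1*(1)*conj(1) + 1*(exp(4*I*pi/5))*conj(exp(4*I*pi/5)) + 1*(exp(-2*I*pi/5))*conj(exp(-2*I*pi/5)) + 1*(exp(2*I*pi/5))*conj(exp(2*I*pi/5)) + 1*(exp(-4*I*pi/5))*conj(exp(-4*I*pi/5))
  = (1) + (1) + (1) + (1) + (1)
  = 5.
(Exp terms are combined using exp(i*s)*conj(exp(i*t)) = exp(i*(s-t)), and sums of them are collapsed using the identity that for every m > 1 the m distinct m-th roots of unity sum to 0, e.g. 1 + exp(2*I*pi/3) + exp(-2*I*pi/3) = 0.)
Dividing by |G| = 5 gives 5/5 = 1, matching the row-orthogonality relation <chi_2, chi_2> = [chi_2 = chi_2].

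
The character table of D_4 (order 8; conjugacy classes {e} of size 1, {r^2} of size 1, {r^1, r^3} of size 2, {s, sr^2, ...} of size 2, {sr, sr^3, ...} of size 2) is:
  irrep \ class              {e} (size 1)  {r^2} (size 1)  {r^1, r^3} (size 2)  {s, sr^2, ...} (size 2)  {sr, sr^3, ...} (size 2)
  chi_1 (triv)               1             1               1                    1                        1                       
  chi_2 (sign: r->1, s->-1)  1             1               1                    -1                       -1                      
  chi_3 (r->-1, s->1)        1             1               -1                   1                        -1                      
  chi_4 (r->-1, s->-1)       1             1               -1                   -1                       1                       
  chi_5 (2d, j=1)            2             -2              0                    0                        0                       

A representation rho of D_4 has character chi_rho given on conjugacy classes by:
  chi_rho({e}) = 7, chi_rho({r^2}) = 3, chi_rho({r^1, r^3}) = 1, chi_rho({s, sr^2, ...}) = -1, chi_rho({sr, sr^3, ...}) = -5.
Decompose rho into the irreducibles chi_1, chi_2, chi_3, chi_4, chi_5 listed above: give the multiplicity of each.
Multiplicities: chi_1: 0, chi_2: 3, chi_3: 2, chi_4: 0, chi_5: 1.

Derivation: Use <chi_rho, chi> = (1/|G|) sum_C |C| * chi_rho(C) * conj(chi(C)) with |G| = 8 for each irreducible chi in the table:
  <chi_rho, chi_1> = (1/8)[1*(7)*conj(1) + 1*(3)*conj(1) + 2*(1)*conj(1) + 2*(-1)*conj(1) + 2*(-5)*conj(1)]
      = (1/8)[(7) + (3) + (2) + (-2) + (-10)] = 0/8 = 0
  <chi_rho, chi_2> = (1/8)[1*(7)*conj(1) + 1*(3)*conj(1) + 2*(1)*conj(1) + 2*(-1)*conj(-1) + 2*(-5)*conj(-1)]
      = (1/8)[(7) + (3) + (2) + (2) + (10)] = 24/8 = 3
  <chi_rho, chi_3> = (1/8)[1*(7)*conj(1) + 1*(3)*conj(1) + 2*(1)*conj(-1) + 2*(-1)*conj(1) + 2*(-5)*conj(-1)]
      = (1/8)[(7) + (3) + (-2) + (-2) + (10)] = 16/8 = 2
  <chi_rho, chi_4> = (1/8)[1*(7)*conj(1) + 1*(3)*conj(1) + 2*(1)*conj(-1) + 2*(-1)*conj(-1) + 2*(-5)*conj(1)]
      = (1/8)[(7) + (3) + (-2) + (2) + (-10)] = 0/8 = 0
  <chi_rho, chi_5> = (1/8)[1*(7)*conj(2) + 1*(3)*conj(-2) + 2*(1)*conj(0) + 2*(-1)*conj(0) + 2*(-5)*conj(0)]
      = (1/8)[(14) + (-6) + (0) + (0) + (0)] = 8/8 = 1
Dimension check: dim(rho) = sum (mult * dim) = 0*1 + 3*1 + 2*1 + 0*1 + 1*2 = 7 = chi_rho(e) = 7.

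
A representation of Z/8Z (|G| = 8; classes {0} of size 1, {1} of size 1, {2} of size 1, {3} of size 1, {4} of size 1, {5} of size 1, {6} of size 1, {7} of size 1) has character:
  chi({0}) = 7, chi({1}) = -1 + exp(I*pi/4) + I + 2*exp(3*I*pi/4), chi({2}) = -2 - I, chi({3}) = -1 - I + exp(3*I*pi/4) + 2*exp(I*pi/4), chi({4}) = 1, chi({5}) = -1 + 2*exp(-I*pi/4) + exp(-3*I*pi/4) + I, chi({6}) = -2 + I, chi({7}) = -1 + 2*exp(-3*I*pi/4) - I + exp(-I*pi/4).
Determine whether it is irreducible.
Not irreducible (reducible): <chi, chi> = 11 > 1.

Solution. <chi, chi> = (1/|G|) sum_C |C| * |chi(C)|^2 = (1/8)[1*|7|^2 + 1*|-1 + exp(I*pi/4) + I + 2*exp(3*I*pi/4)|^2 + 1*|-2 - I|^2 + 1*|-1 - I + exp(3*I*pi/4) + 2*exp(I*pi/4)|^2 + 1*|1|^2 + 1*|-1 + 2*exp(-I*pi/4) + exp(-3*I*pi/4) + I|^2 + 1*|-2 + I|^2 + 1*|-1 + 2*exp(-3*I*pi/4) - I + exp(-I*pi/4)|^2]
  = (1/8)[(49) + (7 - 3*exp(3*I*pi/4) + exp(-I*pi/4) - 4*exp(-3*I*pi/4)) + (5) + (7 - 4*exp(I*pi/4) + exp(3*I*pi/4) - 3*exp(-I*pi/4)) + (1) + (7 - 4*exp(I*pi/4) + exp(3*I*pi/4) - 3*exp(-I*pi/4)) + (5) + (7 - 3*exp(3*I*pi/4) + exp(-I*pi/4) - 4*exp(-3*I*pi/4))] = 88/8 = 11.
(Exp terms are combined using exp(i*s)*conj(exp(i*t)) = exp(i*(s-t)), and sums of them are collapsed using the identity that for every m > 1 the m distinct m-th roots of unity sum to 0, e.g. 1 + exp(2*I*pi/3) + exp(-2*I*pi/3) = 0.)
A character is irreducible iff <chi, chi> = 1, so this representation is reducible.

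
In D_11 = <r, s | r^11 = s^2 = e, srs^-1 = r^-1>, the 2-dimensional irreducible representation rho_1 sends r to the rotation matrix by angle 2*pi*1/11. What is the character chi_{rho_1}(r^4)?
chi_{rho_1}(r^4) = 2*cos(2*pi*1*4/11) = -2*cos(3*pi/11)

Working: rho_1(r^4) is rotation by angle 2*pi*1*4/11, whose trace is 2*cos(2*pi*1*4/11) = -2*cos(3*pi/11).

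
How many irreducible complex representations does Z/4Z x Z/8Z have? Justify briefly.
32

The number of irreducible complex representations of a finite group equals its number of conjugacy classes. Z/4Z x Z/8Z is abelian of order 32, so every element is its own conjugacy class: 32 classes, so Z/4Z x Z/8Z (order 32) has exactly 32 irreducible complex representations.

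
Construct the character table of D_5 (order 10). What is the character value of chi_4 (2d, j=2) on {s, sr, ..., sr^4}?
Conjugacy classes: {e} of size 1, {r^1, r^4} of size 2, {r^2, r^3} of size 2, {s, sr, ..., sr^4} of size 5.
Character table:
  irrep \ class              {e} (size 1)  {r^1, r^4} (size 2)  {r^2, r^3} (size 2)  {s, sr, ..., sr^4} (size 5)
  chi_1 (triv)               1             1                    1                    1                          
  chi_2 (sign: r->1, s->-1)  1             1                    1                    -1                         
  chi_3 (2d, j=1)            2             -1/2 + sqrt(5)/2     -sqrt(5)/2 - 1/2     0                          
  chi_4 (2d, j=2)            2             -sqrt(5)/2 - 1/2     -1/2 + sqrt(5)/2     0                          

Spot check: chi_4 (2d, j=2) on {s, sr, ..., sr^4} = 0.

Why: D_5 has order 2*5 = 10 with 4 conjugacy classes, hence 4 irreducibles. Sum of squared dims 1 + 1 + 4 + 4 = 10 = |G|. Linear characters come from the abelianisation; the 2-dimensional irreps have character r^k -> 2*cos(2*pi*j*k/5), reflections -> 0.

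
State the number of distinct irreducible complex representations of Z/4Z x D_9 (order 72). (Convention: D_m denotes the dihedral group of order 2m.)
24

Derivation: The number of irreducible complex representations of a finite group equals its number of conjugacy classes. For a direct product, #classes(G x H) = #classes(G) * #classes(H). Z/4Z has 4 classes (abelian), D_9 has 6 classes, so 4 * 6 = 24, so Z/4Z x D_9 (order 72) has exactly 24 irreducible complex representations.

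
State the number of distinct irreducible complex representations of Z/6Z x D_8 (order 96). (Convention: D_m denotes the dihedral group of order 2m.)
42

Solution. The number of irreducible complex representations of a finite group equals its number of conjugacy classes. For a direct product, #classes(G x H) = #classes(G) * #classes(H). Z/6Z has 6 classes (abelian), D_8 has 7 classes, so 6 * 7 = 42, so Z/6Z x D_8 (order 96) has exactly 42 irreducible complex representations.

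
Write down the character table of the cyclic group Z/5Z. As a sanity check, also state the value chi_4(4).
Character table of Z/5Z (irreps indexed chi_0,...,chi_4 with chi_k(m) = zeta_5^(k*m), zeta_5 = exp(2*pi*i/5)):
  irrep \ class  {0} (size 1)  {1} (size 1)    {2} (size 1)    {3} (size 1)    {4} (size 1)  
  chi_0          1             1               1               1               1             
  chi_1          1             exp(2*I*pi/5)   exp(4*I*pi/5)   exp(-4*I*pi/5)  exp(-2*I*pi/5)
  chi_2          1             exp(4*I*pi/5)   exp(-2*I*pi/5)  exp(2*I*pi/5)   exp(-4*I*pi/5)
  chi_3          1             exp(-4*I*pi/5)  exp(2*I*pi/5)   exp(-2*I*pi/5)  exp(4*I*pi/5) 
  chi_4          1             exp(-2*I*pi/5)  exp(-4*I*pi/5)  exp(4*I*pi/5)   exp(2*I*pi/5) 

Spot check: chi_4(4) = zeta_5^(4*4) = zeta_5^16 = exp(2*I*pi/5).

Explanation: Z/5Z is abelian, so all 5 irreducible complex representations are 1-dimensional. They are given by chi_k(m) = zeta_5^(k*m) for k = 0,...,4. Row orthogonality: sum_m chi_k(m) conj(chi_l(m)) = 5 * [k = l].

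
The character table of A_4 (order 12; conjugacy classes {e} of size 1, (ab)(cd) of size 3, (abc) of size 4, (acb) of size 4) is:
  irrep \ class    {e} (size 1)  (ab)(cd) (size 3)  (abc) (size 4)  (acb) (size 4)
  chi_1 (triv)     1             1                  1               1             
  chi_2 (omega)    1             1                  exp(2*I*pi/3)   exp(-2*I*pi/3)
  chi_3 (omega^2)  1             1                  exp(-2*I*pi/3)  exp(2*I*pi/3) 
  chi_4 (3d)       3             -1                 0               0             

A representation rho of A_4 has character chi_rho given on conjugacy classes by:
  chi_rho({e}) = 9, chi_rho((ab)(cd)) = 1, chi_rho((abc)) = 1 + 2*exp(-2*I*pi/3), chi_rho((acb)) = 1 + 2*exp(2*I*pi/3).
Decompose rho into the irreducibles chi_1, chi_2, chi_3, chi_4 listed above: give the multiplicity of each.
Multiplicities: chi_1: 1, chi_2: 0, chi_3: 2, chi_4: 2.

Justification: Use <chi_rho, chi> = (1/|G|) sum_C |C| * chi_rho(C) * conj(chi(C)) with |G| = 12 for each irreducible chi in the table:
  <chi_rho, chi_1> = (1/12)[1*(9)*conj(1) + 3*(1)*conj(1) + 4*(1 + 2*exp(-2*I*pi/3))*conj(1) + 4*(1 + 2*exp(2*I*pi/3))*conj(1)]
      = (1/12)[(9) + (3) + (4 + 8*exp(-2*I*pi/3)) + (4 + 8*exp(2*I*pi/3))] = 12/12 = 1
  <chi_rho, chi_2> = (1/12)[1*(9)*conj(1) + 3*(1)*conj(1) + 4*(1 + 2*exp(-2*I*pi/3))*conj(exp(2*I*pi/3)) + 4*(1 + 2*exp(2*I*pi/3))*conj(exp(-2*I*pi/3))]
      = (1/12)[(9) + (3) + (4*exp(-2*I*pi/3) + 8*exp(2*I*pi/3)) + (8*exp(-2*I*pi/3) + 4*exp(2*I*pi/3))] = 0/12 = 0
  <chi_rho, chi_3> = (1/12)[1*(9)*conj(1) + 3*(1)*conj(1) + 4*(1 + 2*exp(-2*I*pi/3))*conj(exp(-2*I*pi/3)) + 4*(1 + 2*exp(2*I*pi/3))*conj(exp(2*I*pi/3))]
      = (1/12)[(9) + (3) + (8 + 4*exp(2*I*pi/3)) + (8 + 4*exp(-2*I*pi/3))] = 24/12 = 2
  <chi_rho, chi_4> = (1/12)[1*(9)*conj(3) + 3*(1)*conj(-1) + 4*(1 + 2*exp(-2*I*pi/3))*conj(0) + 4*(1 + 2*exp(2*I*pi/3))*conj(0)]
      = (1/12)[(27) + (-3) + (0) + (0)] = 24/12 = 2
(Exp terms are combined using exp(i*s)*conj(exp(i*t)) = exp(i*(s-t)), and sums of them are collapsed using the identity that for every m > 1 the m distinct m-th roots of unity sum to 0, e.g. 1 + exp(2*I*pi/3) + exp(-2*I*pi/3) = 0.)
Dimension check: dim(rho) = sum (mult * dim) = 1*1 + 0*1 + 2*1 + 2*3 = 9 = chi_rho(e) = 9.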